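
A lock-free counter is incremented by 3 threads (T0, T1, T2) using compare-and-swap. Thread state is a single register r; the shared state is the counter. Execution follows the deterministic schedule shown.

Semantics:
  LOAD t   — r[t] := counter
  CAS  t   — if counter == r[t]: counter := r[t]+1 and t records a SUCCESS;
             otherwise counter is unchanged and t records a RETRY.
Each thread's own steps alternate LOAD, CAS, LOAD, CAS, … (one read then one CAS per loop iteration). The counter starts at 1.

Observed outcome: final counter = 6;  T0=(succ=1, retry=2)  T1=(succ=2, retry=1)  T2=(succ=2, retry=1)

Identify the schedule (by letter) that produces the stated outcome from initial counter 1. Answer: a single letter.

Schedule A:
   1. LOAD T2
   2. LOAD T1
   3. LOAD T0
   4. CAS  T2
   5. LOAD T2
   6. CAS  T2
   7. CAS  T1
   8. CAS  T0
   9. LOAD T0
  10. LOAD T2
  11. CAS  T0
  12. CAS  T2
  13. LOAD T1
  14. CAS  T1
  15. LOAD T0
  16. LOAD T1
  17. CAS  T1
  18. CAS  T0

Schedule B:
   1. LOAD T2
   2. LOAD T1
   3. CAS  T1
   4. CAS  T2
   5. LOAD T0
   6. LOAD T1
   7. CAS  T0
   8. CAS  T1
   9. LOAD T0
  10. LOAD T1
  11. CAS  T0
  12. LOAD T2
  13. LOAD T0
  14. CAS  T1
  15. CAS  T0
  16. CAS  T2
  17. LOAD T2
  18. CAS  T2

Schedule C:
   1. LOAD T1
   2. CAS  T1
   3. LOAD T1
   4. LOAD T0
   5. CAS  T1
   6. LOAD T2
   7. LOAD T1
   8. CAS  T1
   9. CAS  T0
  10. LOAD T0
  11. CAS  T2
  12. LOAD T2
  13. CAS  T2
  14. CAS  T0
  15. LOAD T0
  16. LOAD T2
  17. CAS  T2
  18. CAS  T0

A

Tracing schedule A:
#1 T2 reads 1
#2 T1 reads 1
#3 T0 reads 1
#4 T2 CAS(1→2) writes; counter now 2
#5 T2 reads 2
#6 T2 CAS(2→3) writes; counter now 3
#7 T1 CAS(1→2) fails; counter now 3
#8 T0 CAS(1→2) fails; counter now 3
#9 T0 reads 3
#10 T2 reads 3
#11 T0 CAS(3→4) writes; counter now 4
#12 T2 CAS(3→4) fails; counter now 4
#13 T1 reads 4
#14 T1 CAS(4→5) writes; counter now 5
#15 T0 reads 5
#16 T1 reads 5
#17 T1 CAS(5→6) writes; counter now 6
#18 T0 CAS(5→6) fails; counter now 6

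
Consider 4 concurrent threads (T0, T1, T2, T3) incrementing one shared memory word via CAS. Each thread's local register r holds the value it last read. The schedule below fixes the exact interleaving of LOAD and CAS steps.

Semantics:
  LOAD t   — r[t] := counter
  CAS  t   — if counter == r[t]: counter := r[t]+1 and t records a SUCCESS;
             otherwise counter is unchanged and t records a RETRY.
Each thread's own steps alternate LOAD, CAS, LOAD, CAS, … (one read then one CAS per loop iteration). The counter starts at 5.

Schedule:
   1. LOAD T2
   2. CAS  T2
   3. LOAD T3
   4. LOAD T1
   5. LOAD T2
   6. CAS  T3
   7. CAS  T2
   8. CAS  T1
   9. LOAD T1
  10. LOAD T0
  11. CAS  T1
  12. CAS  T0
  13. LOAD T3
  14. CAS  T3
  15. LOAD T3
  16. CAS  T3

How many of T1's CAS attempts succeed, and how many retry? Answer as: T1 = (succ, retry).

T1 = (1, 1)

1. LOAD T2 → mem=5 r[T2]=5 [LOAD]
2. CAS T2 → mem=6 r[T2]=5 [OK]
3. LOAD T3 → mem=6 r[T3]=6 [LOAD]
4. LOAD T1 → mem=6 r[T1]=6 [LOAD]
5. LOAD T2 → mem=6 r[T2]=6 [LOAD]
6. CAS T3 → mem=7 r[T3]=6 [OK]
7. CAS T2 → mem=7 r[T2]=6 [RETRY]
8. CAS T1 → mem=7 r[T1]=6 [RETRY]
9. LOAD T1 → mem=7 r[T1]=7 [LOAD]
10. LOAD T0 → mem=7 r[T0]=7 [LOAD]
11. CAS T1 → mem=8 r[T1]=7 [OK]
12. CAS T0 → mem=8 r[T0]=7 [RETRY]
13. LOAD T3 → mem=8 r[T3]=8 [LOAD]
14. CAS T3 → mem=9 r[T3]=8 [OK]
15. LOAD T3 → mem=9 r[T3]=9 [LOAD]
16. CAS T3 → mem=10 r[T3]=9 [OK]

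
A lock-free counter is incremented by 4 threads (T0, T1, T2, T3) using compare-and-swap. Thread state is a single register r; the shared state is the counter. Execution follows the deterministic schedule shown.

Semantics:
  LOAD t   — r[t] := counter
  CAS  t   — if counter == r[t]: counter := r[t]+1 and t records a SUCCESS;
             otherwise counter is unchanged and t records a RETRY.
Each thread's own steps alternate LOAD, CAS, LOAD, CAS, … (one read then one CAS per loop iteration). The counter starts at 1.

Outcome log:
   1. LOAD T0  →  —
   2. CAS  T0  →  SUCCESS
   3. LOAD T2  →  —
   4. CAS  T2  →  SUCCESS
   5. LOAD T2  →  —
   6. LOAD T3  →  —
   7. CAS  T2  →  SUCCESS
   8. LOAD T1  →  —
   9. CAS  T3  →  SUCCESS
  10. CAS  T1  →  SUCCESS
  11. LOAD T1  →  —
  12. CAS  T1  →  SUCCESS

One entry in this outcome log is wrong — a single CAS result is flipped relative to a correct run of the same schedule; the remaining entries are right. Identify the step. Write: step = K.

Re-executing:
1. LOAD T0 → mem=1 r[T0]=1 [LOAD]
2. CAS T0 → mem=2 r[T0]=1 [OK]
3. LOAD T2 → mem=2 r[T2]=2 [LOAD]
4. CAS T2 → mem=3 r[T2]=2 [OK]
5. LOAD T2 → mem=3 r[T2]=3 [LOAD]
6. LOAD T3 → mem=3 r[T3]=3 [LOAD]
7. CAS T2 → mem=4 r[T2]=3 [OK]
8. LOAD T1 → mem=4 r[T1]=4 [LOAD]
9. CAS T3 → mem=4 r[T3]=3 [RETRY]
10. CAS T1 → mem=5 r[T1]=4 [OK]
11. LOAD T1 → mem=5 r[T1]=5 [LOAD]
12. CAS T1 → mem=6 r[T1]=5 [OK]
Flip is step 9.

step = 9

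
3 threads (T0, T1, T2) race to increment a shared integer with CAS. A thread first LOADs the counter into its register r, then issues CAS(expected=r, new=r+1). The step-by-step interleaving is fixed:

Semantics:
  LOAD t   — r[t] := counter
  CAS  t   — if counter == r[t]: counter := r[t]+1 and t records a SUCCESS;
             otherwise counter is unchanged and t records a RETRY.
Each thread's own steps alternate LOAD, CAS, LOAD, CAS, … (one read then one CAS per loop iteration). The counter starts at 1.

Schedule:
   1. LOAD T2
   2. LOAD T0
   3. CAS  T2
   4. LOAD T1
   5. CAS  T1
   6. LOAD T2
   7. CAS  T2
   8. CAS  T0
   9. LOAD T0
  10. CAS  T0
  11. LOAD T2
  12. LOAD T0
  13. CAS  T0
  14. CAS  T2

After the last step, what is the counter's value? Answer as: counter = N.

counter = 6

step 1: T2 LOAD ⇒ load; ctr=1 reg=1
step 2: T0 LOAD ⇒ load; ctr=1 reg=1
step 3: T2 CAS ⇒ ok; ctr=2 reg=1
step 4: T1 LOAD ⇒ load; ctr=2 reg=2
step 5: T1 CAS ⇒ ok; ctr=3 reg=2
step 6: T2 LOAD ⇒ load; ctr=3 reg=3
step 7: T2 CAS ⇒ ok; ctr=4 reg=3
step 8: T0 CAS ⇒ retry; ctr=4 reg=1
step 9: T0 LOAD ⇒ load; ctr=4 reg=4
step 10: T0 CAS ⇒ ok; ctr=5 reg=4
step 11: T2 LOAD ⇒ load; ctr=5 reg=5
step 12: T0 LOAD ⇒ load; ctr=5 reg=5
step 13: T0 CAS ⇒ ok; ctr=6 reg=5
step 14: T2 CAS ⇒ retry; ctr=6 reg=5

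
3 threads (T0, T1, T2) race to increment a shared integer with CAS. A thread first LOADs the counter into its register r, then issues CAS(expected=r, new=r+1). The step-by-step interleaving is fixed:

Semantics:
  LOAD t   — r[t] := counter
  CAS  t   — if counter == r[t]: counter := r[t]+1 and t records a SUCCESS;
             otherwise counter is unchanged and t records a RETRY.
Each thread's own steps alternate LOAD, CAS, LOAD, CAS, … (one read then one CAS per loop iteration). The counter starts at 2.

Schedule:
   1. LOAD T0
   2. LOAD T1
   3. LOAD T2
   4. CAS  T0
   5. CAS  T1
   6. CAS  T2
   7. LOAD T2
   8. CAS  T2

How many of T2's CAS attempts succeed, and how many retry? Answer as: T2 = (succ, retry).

step 1: T0 LOAD ⇒ load; ctr=2 reg=2
step 2: T1 LOAD ⇒ load; ctr=2 reg=2
step 3: T2 LOAD ⇒ load; ctr=2 reg=2
step 4: T0 CAS ⇒ ok; ctr=3 reg=2
step 5: T1 CAS ⇒ retry; ctr=3 reg=2
step 6: T2 CAS ⇒ retry; ctr=3 reg=2
step 7: T2 LOAD ⇒ load; ctr=3 reg=3
step 8: T2 CAS ⇒ ok; ctr=4 reg=3

T2 = (1, 1)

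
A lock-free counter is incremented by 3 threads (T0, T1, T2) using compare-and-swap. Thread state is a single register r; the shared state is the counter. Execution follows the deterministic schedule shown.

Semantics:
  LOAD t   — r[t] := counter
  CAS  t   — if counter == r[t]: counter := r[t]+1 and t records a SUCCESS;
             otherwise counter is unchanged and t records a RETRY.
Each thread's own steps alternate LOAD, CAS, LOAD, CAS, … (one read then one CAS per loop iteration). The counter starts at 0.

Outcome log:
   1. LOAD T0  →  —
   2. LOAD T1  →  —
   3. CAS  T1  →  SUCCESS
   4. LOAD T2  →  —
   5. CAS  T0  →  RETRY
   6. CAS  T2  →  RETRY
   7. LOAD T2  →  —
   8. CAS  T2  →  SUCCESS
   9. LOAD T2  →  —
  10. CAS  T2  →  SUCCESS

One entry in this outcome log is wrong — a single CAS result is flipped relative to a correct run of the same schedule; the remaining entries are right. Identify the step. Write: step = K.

Correct run:
   1) LOAD T0:  M=0  r_T0=0
   2) LOAD T1:  M=0  r_T1=0
   3) CAS  T1:  M=1  r_T1=0 ✓
   4) LOAD T2:  M=1  r_T2=1
   5) CAS  T0:  M=1  r_T0=0 ✗
   6) CAS  T2:  M=2  r_T2=1 ✓
   7) LOAD T2:  M=2  r_T2=2
   8) CAS  T2:  M=3  r_T2=2 ✓
   9) LOAD T2:  M=3  r_T2=3
  10) CAS  T2:  M=4  r_T2=3 ✓
Flip is step 6.

step = 6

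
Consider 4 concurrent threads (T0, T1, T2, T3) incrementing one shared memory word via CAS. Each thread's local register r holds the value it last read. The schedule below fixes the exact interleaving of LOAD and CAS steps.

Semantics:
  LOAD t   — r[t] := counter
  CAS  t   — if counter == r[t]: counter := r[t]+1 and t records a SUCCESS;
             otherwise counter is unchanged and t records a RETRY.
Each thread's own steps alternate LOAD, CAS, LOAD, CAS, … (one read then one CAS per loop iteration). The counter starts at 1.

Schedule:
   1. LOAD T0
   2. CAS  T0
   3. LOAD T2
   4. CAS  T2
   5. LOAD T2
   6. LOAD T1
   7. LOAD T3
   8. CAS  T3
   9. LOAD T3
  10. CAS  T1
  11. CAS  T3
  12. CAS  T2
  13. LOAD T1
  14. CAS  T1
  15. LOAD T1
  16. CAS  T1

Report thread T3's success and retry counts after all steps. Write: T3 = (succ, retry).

1. LOAD T0 → mem=1 r[T0]=1 [LOAD]
2. CAS T0 → mem=2 r[T0]=1 [OK]
3. LOAD T2 → mem=2 r[T2]=2 [LOAD]
4. CAS T2 → mem=3 r[T2]=2 [OK]
5. LOAD T2 → mem=3 r[T2]=3 [LOAD]
6. LOAD T1 → mem=3 r[T1]=3 [LOAD]
7. LOAD T3 → mem=3 r[T3]=3 [LOAD]
8. CAS T3 → mem=4 r[T3]=3 [OK]
9. LOAD T3 → mem=4 r[T3]=4 [LOAD]
10. CAS T1 → mem=4 r[T1]=3 [RETRY]
11. CAS T3 → mem=5 r[T3]=4 [OK]
12. CAS T2 → mem=5 r[T2]=3 [RETRY]
13. LOAD T1 → mem=5 r[T1]=5 [LOAD]
14. CAS T1 → mem=6 r[T1]=5 [OK]
15. LOAD T1 → mem=6 r[T1]=6 [LOAD]
16. CAS T1 → mem=7 r[T1]=6 [OK]

T3 = (2, 0)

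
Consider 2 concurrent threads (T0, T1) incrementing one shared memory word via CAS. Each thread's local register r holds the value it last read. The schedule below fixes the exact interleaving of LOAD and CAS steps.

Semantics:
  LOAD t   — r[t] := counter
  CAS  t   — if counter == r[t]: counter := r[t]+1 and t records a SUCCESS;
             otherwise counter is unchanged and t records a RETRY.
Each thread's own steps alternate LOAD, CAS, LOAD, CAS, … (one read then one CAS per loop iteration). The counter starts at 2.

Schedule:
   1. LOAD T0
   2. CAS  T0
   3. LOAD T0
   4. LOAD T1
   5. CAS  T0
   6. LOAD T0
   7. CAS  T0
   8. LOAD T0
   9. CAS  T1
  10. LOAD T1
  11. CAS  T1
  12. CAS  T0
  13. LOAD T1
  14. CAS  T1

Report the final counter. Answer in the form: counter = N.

#1 T0 reads 2
#2 T0 CAS(2→3) writes; counter now 3
#3 T0 reads 3
#4 T1 reads 3
#5 T0 CAS(3→4) writes; counter now 4
#6 T0 reads 4
#7 T0 CAS(4→5) writes; counter now 5
#8 T0 reads 5
#9 T1 CAS(3→4) fails; counter now 5
#10 T1 reads 5
#11 T1 CAS(5→6) writes; counter now 6
#12 T0 CAS(5→6) fails; counter now 6
#13 T1 reads 6
#14 T1 CAS(6→7) writes; counter now 7

counter = 7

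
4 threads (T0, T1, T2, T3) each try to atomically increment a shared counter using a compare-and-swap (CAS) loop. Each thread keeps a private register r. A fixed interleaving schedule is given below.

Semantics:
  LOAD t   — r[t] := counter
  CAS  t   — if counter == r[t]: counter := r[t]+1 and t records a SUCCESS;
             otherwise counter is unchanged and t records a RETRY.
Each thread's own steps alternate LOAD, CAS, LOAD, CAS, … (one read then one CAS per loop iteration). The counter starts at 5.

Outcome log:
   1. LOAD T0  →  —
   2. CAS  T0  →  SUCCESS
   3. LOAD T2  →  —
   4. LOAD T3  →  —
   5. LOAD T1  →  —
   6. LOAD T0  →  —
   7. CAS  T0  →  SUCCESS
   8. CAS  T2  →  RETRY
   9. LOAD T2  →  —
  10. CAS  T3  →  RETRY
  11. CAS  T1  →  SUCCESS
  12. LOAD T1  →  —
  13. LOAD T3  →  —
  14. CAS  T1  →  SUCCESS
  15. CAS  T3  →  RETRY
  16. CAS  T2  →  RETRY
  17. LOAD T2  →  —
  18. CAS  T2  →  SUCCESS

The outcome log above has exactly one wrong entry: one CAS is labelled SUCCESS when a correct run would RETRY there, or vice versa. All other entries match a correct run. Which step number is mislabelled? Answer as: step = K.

step = 11

Reference trace:
#1 T0 reads 5
#2 T0 CAS(5→6) writes; counter now 6
#3 T2 reads 6
#4 T3 reads 6
#5 T1 reads 6
#6 T0 reads 6
#7 T0 CAS(6→7) writes; counter now 7
#8 T2 CAS(6→7) fails; counter now 7
#9 T2 reads 7
#10 T3 CAS(6→7) fails; counter now 7
#11 T1 CAS(6→7) fails; counter now 7
#12 T1 reads 7
#13 T3 reads 7
#14 T1 CAS(7→8) writes; counter now 8
#15 T3 CAS(7→8) fails; counter now 8
#16 T2 CAS(7→8) fails; counter now 8
#17 T2 reads 8
#18 T2 CAS(8→9) writes; counter now 9
Flip is step 11.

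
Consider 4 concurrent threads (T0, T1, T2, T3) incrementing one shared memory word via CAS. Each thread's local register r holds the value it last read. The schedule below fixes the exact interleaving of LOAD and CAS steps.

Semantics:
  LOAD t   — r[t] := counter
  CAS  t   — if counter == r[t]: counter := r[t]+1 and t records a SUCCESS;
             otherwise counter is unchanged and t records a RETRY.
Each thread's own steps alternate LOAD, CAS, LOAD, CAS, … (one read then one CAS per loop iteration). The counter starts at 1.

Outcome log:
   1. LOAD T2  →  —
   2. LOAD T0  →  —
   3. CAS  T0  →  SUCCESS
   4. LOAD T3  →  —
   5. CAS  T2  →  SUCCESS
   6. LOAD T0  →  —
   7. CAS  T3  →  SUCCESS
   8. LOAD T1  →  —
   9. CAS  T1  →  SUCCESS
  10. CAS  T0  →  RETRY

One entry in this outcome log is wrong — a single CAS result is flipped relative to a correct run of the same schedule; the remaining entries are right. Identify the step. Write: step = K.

step = 5

Correct run:
1. LOAD T2 → mem=1 r[T2]=1 [LOAD]
2. LOAD T0 → mem=1 r[T0]=1 [LOAD]
3. CAS T0 → mem=2 r[T0]=1 [OK]
4. LOAD T3 → mem=2 r[T3]=2 [LOAD]
5. CAS T2 → mem=2 r[T2]=1 [RETRY]
6. LOAD T0 → mem=2 r[T0]=2 [LOAD]
7. CAS T3 → mem=3 r[T3]=2 [OK]
8. LOAD T1 → mem=3 r[T1]=3 [LOAD]
9. CAS T1 → mem=4 r[T1]=3 [OK]
10. CAS T0 → mem=4 r[T0]=2 [RETRY]
Mismatch at 5.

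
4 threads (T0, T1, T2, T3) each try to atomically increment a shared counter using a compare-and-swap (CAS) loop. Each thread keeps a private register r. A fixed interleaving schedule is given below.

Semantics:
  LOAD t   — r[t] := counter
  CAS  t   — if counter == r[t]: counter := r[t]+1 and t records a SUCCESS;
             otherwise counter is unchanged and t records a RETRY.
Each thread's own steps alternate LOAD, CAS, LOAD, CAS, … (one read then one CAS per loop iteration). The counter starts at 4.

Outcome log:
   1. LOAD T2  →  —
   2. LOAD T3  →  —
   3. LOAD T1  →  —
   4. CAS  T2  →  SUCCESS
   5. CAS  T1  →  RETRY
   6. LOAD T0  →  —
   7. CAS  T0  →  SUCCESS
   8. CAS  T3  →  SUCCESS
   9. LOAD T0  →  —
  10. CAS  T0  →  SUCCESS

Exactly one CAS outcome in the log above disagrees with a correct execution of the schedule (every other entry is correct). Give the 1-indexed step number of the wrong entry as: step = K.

step = 8

Correct run:
step 1: T2 LOAD ⇒ load; ctr=4 reg=4
step 2: T3 LOAD ⇒ load; ctr=4 reg=4
step 3: T1 LOAD ⇒ load; ctr=4 reg=4
step 4: T2 CAS ⇒ ok; ctr=5 reg=4
step 5: T1 CAS ⇒ retry; ctr=5 reg=4
step 6: T0 LOAD ⇒ load; ctr=5 reg=5
step 7: T0 CAS ⇒ ok; ctr=6 reg=5
step 8: T3 CAS ⇒ retry; ctr=6 reg=4
step 9: T0 LOAD ⇒ load; ctr=6 reg=6
step 10: T0 CAS ⇒ ok; ctr=7 reg=6
Mismatch at 8.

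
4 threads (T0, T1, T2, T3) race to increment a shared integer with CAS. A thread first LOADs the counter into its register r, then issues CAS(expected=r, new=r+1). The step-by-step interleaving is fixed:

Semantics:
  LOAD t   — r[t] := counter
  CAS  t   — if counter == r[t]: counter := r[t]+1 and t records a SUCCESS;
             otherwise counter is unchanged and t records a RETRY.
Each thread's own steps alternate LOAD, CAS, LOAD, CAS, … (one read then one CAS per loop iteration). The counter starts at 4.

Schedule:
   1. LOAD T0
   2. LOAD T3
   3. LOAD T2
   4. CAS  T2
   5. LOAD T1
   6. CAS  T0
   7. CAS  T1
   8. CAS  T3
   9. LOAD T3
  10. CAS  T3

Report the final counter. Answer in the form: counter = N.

T0 LOAD — after: cnt=4, r=4 — load
T3 LOAD — after: cnt=4, r=4 — load
T2 LOAD — after: cnt=4, r=4 — load
T2 CAS — after: cnt=5, r=4 — ok
T1 LOAD — after: cnt=5, r=5 — load
T0 CAS — after: cnt=5, r=4 — retry
T1 CAS — after: cnt=6, r=5 — ok
T3 CAS — after: cnt=6, r=4 — retry
T3 LOAD — after: cnt=6, r=6 — load
T3 CAS — after: cnt=7, r=6 — ok

counter = 7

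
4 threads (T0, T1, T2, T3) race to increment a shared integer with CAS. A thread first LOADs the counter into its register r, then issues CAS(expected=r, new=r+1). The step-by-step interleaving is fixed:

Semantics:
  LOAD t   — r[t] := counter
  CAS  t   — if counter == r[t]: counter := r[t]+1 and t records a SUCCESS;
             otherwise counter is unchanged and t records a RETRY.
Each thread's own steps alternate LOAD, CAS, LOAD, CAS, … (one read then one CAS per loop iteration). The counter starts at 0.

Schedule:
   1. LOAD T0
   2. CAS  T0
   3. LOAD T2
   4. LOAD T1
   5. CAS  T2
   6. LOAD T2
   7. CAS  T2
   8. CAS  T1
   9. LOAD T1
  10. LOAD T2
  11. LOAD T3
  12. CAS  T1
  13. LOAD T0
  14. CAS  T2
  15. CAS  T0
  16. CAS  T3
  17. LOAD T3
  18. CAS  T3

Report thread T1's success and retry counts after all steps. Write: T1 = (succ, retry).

T0 LOAD — after: cnt=0, r=0 — load
T0 CAS — after: cnt=1, r=0 — ok
T2 LOAD — after: cnt=1, r=1 — load
T1 LOAD — after: cnt=1, r=1 — load
T2 CAS — after: cnt=2, r=1 — ok
T2 LOAD — after: cnt=2, r=2 — load
T2 CAS — after: cnt=3, r=2 — ok
T1 CAS — after: cnt=3, r=1 — retry
T1 LOAD — after: cnt=3, r=3 — load
T2 LOAD — after: cnt=3, r=3 — load
T3 LOAD — after: cnt=3, r=3 — load
T1 CAS — after: cnt=4, r=3 — ok
T0 LOAD — after: cnt=4, r=4 — load
T2 CAS — after: cnt=4, r=3 — retry
T0 CAS — after: cnt=5, r=4 — ok
T3 CAS — after: cnt=5, r=3 — retry
T3 LOAD — after: cnt=5, r=5 — load
T3 CAS — after: cnt=6, r=5 — ok

T1 = (1, 1)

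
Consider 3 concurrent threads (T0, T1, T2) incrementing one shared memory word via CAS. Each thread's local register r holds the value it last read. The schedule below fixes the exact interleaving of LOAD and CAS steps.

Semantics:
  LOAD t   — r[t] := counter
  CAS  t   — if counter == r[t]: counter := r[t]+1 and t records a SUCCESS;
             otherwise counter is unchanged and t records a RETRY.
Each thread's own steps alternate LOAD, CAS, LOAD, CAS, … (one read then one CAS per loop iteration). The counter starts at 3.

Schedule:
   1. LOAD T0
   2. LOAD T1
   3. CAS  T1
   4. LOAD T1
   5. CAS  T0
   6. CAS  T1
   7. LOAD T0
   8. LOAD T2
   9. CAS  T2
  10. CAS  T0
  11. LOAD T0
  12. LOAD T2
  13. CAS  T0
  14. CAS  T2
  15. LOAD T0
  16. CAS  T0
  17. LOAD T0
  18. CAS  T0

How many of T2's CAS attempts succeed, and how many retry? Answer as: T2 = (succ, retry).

T2 = (1, 1)

T0 LOAD — after: cnt=3, r=3 — load
T1 LOAD — after: cnt=3, r=3 — load
T1 CAS — after: cnt=4, r=3 — ok
T1 LOAD — after: cnt=4, r=4 — load
T0 CAS — after: cnt=4, r=3 — retry
T1 CAS — after: cnt=5, r=4 — ok
T0 LOAD — after: cnt=5, r=5 — load
T2 LOAD — after: cnt=5, r=5 — load
T2 CAS — after: cnt=6, r=5 — ok
T0 CAS — after: cnt=6, r=5 — retry
T0 LOAD — after: cnt=6, r=6 — load
T2 LOAD — after: cnt=6, r=6 — load
T0 CAS — after: cnt=7, r=6 — ok
T2 CAS — after: cnt=7, r=6 — retry
T0 LOAD — after: cnt=7, r=7 — load
T0 CAS — after: cnt=8, r=7 — ok
T0 LOAD — after: cnt=8, r=8 — load
T0 CAS — after: cnt=9, r=8 — ok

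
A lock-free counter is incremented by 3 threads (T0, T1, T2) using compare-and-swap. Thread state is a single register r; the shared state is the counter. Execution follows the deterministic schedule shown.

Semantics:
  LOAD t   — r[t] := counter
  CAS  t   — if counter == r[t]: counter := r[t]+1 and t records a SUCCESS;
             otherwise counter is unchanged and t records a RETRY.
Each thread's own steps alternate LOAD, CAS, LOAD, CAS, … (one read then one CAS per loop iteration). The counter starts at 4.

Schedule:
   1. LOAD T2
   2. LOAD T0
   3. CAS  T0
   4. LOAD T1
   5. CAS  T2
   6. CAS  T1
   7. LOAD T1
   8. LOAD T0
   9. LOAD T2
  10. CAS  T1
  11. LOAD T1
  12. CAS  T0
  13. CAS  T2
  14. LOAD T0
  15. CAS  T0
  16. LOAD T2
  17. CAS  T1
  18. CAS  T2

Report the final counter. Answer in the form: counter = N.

1. LOAD T2 → mem=4 r[T2]=4 [LOAD]
2. LOAD T0 → mem=4 r[T0]=4 [LOAD]
3. CAS T0 → mem=5 r[T0]=4 [OK]
4. LOAD T1 → mem=5 r[T1]=5 [LOAD]
5. CAS T2 → mem=5 r[T2]=4 [RETRY]
6. CAS T1 → mem=6 r[T1]=5 [OK]
7. LOAD T1 → mem=6 r[T1]=6 [LOAD]
8. LOAD T0 → mem=6 r[T0]=6 [LOAD]
9. LOAD T2 → mem=6 r[T2]=6 [LOAD]
10. CAS T1 → mem=7 r[T1]=6 [OK]
11. LOAD T1 → mem=7 r[T1]=7 [LOAD]
12. CAS T0 → mem=7 r[T0]=6 [RETRY]
13. CAS T2 → mem=7 r[T2]=6 [RETRY]
14. LOAD T0 → mem=7 r[T0]=7 [LOAD]
15. CAS T0 → mem=8 r[T0]=7 [OK]
16. LOAD T2 → mem=8 r[T2]=8 [LOAD]
17. CAS T1 → mem=8 r[T1]=7 [RETRY]
18. CAS T2 → mem=9 r[T2]=8 [OK]

counter = 9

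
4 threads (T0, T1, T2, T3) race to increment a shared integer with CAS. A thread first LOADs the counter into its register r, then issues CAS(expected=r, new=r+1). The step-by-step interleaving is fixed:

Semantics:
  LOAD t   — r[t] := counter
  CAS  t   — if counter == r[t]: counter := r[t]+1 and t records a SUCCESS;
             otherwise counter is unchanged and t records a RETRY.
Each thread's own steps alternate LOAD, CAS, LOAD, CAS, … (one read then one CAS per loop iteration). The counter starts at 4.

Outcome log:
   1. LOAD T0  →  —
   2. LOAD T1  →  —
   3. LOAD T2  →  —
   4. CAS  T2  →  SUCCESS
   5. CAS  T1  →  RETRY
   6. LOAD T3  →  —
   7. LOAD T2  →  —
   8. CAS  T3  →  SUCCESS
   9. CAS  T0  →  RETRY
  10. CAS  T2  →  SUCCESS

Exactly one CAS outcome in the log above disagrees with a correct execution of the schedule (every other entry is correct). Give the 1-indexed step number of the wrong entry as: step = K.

Re-executing:
1. LOAD T0 → mem=4 r[T0]=4 [LOAD]
2. LOAD T1 → mem=4 r[T1]=4 [LOAD]
3. LOAD T2 → mem=4 r[T2]=4 [LOAD]
4. CAS T2 → mem=5 r[T2]=4 [OK]
5. CAS T1 → mem=5 r[T1]=4 [RETRY]
6. LOAD T3 → mem=5 r[T3]=5 [LOAD]
7. LOAD T2 → mem=5 r[T2]=5 [LOAD]
8. CAS T3 → mem=6 r[T3]=5 [OK]
9. CAS T0 → mem=6 r[T0]=4 [RETRY]
10. CAS T2 → mem=6 r[T2]=5 [RETRY]
Flip is step 10.

step = 10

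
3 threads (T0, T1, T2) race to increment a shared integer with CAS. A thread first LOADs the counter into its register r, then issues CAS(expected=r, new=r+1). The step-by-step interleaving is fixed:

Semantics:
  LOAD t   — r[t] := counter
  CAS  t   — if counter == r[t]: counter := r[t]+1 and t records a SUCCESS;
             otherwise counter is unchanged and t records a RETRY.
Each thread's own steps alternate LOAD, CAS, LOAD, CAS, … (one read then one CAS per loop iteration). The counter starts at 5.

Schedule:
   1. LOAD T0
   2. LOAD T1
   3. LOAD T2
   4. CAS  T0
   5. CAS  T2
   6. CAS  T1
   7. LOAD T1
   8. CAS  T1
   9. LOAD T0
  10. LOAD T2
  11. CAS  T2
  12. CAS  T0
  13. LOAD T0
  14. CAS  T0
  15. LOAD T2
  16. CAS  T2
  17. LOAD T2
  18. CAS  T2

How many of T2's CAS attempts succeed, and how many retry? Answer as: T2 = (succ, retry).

T2 = (3, 1)

[1] T0.load  rd  (counter 5, T0.r 5)
[2] T1.load  rd  (counter 5, T1.r 5)
[3] T2.load  rd  (counter 5, T2.r 5)
[4] T0.cas  hit  (counter 6, T0.r 5)
[5] T2.cas  miss  (counter 6, T2.r 5)
[6] T1.cas  miss  (counter 6, T1.r 5)
[7] T1.load  rd  (counter 6, T1.r 6)
[8] T1.cas  hit  (counter 7, T1.r 6)
[9] T0.load  rd  (counter 7, T0.r 7)
[10] T2.load  rd  (counter 7, T2.r 7)
[11] T2.cas  hit  (counter 8, T2.r 7)
[12] T0.cas  miss  (counter 8, T0.r 7)
[13] T0.load  rd  (counter 8, T0.r 8)
[14] T0.cas  hit  (counter 9, T0.r 8)
[15] T2.load  rd  (counter 9, T2.r 9)
[16] T2.cas  hit  (counter 10, T2.r 9)
[17] T2.load  rd  (counter 10, T2.r 10)
[18] T2.cas  hit  (counter 11, T2.r 10)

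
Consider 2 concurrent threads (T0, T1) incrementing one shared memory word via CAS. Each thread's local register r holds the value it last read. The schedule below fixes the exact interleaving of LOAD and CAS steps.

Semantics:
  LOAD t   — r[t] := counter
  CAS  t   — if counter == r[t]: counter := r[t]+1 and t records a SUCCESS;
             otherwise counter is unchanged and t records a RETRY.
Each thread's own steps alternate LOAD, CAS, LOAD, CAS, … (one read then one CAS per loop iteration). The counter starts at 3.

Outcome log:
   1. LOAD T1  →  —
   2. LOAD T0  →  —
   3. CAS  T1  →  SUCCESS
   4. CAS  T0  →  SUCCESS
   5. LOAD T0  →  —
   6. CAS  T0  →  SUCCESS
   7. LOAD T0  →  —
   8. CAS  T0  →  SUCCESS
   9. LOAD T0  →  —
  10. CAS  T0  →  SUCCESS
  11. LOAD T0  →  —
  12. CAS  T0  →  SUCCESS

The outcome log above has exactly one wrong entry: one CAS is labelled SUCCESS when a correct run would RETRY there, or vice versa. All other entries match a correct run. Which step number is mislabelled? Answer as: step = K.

step = 4

Re-executing:
step 1: T1 LOAD ⇒ load; ctr=3 reg=3
step 2: T0 LOAD ⇒ load; ctr=3 reg=3
step 3: T1 CAS ⇒ ok; ctr=4 reg=3
step 4: T0 CAS ⇒ retry; ctr=4 reg=3
step 5: T0 LOAD ⇒ load; ctr=4 reg=4
step 6: T0 CAS ⇒ ok; ctr=5 reg=4
step 7: T0 LOAD ⇒ load; ctr=5 reg=5
step 8: T0 CAS ⇒ ok; ctr=6 reg=5
step 9: T0 LOAD ⇒ load; ctr=6 reg=6
step 10: T0 CAS ⇒ ok; ctr=7 reg=6
step 11: T0 LOAD ⇒ load; ctr=7 reg=7
step 12: T0 CAS ⇒ ok; ctr=8 reg=7
Mismatch at 4.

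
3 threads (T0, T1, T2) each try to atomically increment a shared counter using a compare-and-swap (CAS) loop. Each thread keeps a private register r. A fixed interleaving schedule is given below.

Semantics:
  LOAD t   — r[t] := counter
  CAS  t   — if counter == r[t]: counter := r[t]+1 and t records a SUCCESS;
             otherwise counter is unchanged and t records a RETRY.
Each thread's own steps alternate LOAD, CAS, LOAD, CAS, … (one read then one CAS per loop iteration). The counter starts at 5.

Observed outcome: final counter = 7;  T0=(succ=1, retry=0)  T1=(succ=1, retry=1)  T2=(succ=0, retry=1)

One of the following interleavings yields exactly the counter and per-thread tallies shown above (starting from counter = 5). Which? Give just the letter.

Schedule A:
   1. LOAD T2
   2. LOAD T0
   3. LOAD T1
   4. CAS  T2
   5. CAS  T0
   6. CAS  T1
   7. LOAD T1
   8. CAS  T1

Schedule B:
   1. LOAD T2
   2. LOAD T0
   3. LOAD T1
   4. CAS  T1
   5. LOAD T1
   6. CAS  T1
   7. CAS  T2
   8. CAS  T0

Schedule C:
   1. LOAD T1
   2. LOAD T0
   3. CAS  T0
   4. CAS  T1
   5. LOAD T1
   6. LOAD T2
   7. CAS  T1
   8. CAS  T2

C

Tracing schedule C:
T1 LOAD — after: cnt=5, r=5 — load
T0 LOAD — after: cnt=5, r=5 — load
T0 CAS — after: cnt=6, r=5 — ok
T1 CAS — after: cnt=6, r=5 — retry
T1 LOAD — after: cnt=6, r=6 — load
T2 LOAD — after: cnt=6, r=6 — load
T1 CAS — after: cnt=7, r=6 — ok
T2 CAS — after: cnt=7, r=6 — retry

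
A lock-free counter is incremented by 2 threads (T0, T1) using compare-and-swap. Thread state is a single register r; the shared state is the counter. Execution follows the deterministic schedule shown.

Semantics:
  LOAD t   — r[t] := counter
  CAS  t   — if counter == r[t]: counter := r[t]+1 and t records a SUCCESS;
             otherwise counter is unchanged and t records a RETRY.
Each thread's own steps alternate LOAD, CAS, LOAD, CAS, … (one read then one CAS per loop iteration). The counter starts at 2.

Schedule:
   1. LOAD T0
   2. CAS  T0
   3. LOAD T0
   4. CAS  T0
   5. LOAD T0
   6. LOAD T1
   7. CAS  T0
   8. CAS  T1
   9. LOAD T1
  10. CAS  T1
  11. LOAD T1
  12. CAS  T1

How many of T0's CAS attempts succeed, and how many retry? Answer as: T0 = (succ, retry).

T0 LOAD — after: cnt=2, r=2 — load
T0 CAS — after: cnt=3, r=2 — ok
T0 LOAD — after: cnt=3, r=3 — load
T0 CAS — after: cnt=4, r=3 — ok
T0 LOAD — after: cnt=4, r=4 — load
T1 LOAD — after: cnt=4, r=4 — load
T0 CAS — after: cnt=5, r=4 — ok
T1 CAS — after: cnt=5, r=4 — retry
T1 LOAD — after: cnt=5, r=5 — load
T1 CAS — after: cnt=6, r=5 — ok
T1 LOAD — after: cnt=6, r=6 — load
T1 CAS — after: cnt=7, r=6 — ok

T0 = (3, 0)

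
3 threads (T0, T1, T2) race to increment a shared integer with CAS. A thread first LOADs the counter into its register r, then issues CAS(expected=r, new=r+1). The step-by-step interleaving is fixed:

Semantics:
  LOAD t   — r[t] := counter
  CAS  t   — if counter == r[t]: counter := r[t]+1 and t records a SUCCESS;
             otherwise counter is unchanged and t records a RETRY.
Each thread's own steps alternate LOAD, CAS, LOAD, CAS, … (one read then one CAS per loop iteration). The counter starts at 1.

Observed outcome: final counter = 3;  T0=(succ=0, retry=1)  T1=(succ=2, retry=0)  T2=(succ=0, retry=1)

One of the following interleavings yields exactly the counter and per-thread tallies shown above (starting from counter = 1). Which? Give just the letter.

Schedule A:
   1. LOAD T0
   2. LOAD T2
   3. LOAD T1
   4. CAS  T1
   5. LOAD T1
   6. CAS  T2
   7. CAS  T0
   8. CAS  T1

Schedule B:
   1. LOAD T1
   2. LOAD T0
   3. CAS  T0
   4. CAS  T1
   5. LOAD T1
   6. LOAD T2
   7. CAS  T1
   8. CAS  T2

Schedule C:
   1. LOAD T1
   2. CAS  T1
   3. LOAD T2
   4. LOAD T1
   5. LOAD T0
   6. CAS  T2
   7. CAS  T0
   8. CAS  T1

A

Run A:
T0 LOAD — after: cnt=1, r=1 — load
T2 LOAD — after: cnt=1, r=1 — load
T1 LOAD — after: cnt=1, r=1 — load
T1 CAS — after: cnt=2, r=1 — ok
T1 LOAD — after: cnt=2, r=2 — load
T2 CAS — after: cnt=2, r=1 — retry
T0 CAS — after: cnt=2, r=1 — retry
T1 CAS — after: cnt=3, r=2 — ok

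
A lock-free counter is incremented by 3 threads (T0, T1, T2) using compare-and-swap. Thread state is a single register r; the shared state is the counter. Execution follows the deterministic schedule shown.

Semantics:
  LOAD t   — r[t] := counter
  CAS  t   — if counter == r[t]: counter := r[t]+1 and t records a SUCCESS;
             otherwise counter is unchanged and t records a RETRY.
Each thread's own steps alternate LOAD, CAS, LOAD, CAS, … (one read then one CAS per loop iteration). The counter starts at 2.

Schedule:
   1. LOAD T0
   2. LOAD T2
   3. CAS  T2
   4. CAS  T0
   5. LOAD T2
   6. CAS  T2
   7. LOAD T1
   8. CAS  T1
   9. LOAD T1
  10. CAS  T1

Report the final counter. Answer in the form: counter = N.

counter = 6

step 1: T0 LOAD ⇒ load; ctr=2 reg=2
step 2: T2 LOAD ⇒ load; ctr=2 reg=2
step 3: T2 CAS ⇒ ok; ctr=3 reg=2
step 4: T0 CAS ⇒ retry; ctr=3 reg=2
step 5: T2 LOAD ⇒ load; ctr=3 reg=3
step 6: T2 CAS ⇒ ok; ctr=4 reg=3
step 7: T1 LOAD ⇒ load; ctr=4 reg=4
step 8: T1 CAS ⇒ ok; ctr=5 reg=4
step 9: T1 LOAD ⇒ load; ctr=5 reg=5
step 10: T1 CAS ⇒ ok; ctr=6 reg=5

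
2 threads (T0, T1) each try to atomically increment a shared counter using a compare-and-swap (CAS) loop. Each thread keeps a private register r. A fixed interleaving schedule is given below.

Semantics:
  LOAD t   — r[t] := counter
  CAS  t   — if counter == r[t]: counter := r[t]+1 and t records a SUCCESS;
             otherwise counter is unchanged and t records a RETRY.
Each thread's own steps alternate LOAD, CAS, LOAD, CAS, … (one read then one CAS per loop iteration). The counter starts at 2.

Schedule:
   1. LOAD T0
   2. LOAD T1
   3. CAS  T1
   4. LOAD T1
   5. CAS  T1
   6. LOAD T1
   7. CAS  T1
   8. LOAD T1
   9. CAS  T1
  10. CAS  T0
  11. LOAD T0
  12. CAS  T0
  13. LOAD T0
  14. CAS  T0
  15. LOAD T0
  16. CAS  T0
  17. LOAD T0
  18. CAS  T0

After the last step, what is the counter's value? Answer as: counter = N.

   1) LOAD T0:  M=2  r_T0=2
   2) LOAD T1:  M=2  r_T1=2
   3) CAS  T1:  M=3  r_T1=2 ✓
   4) LOAD T1:  M=3  r_T1=3
   5) CAS  T1:  M=4  r_T1=3 ✓
   6) LOAD T1:  M=4  r_T1=4
   7) CAS  T1:  M=5  r_T1=4 ✓
   8) LOAD T1:  M=5  r_T1=5
   9) CAS  T1:  M=6  r_T1=5 ✓
  10) CAS  T0:  M=6  r_T0=2 ✗
  11) LOAD T0:  M=6  r_T0=6
  12) CAS  T0:  M=7  r_T0=6 ✓
  13) LOAD T0:  M=7  r_T0=7
  14) CAS  T0:  M=8  r_T0=7 ✓
  15) LOAD T0:  M=8  r_T0=8
  16) CAS  T0:  M=9  r_T0=8 ✓
  17) LOAD T0:  M=9  r_T0=9
  18) CAS  T0:  M=10  r_T0=9 ✓

counter = 10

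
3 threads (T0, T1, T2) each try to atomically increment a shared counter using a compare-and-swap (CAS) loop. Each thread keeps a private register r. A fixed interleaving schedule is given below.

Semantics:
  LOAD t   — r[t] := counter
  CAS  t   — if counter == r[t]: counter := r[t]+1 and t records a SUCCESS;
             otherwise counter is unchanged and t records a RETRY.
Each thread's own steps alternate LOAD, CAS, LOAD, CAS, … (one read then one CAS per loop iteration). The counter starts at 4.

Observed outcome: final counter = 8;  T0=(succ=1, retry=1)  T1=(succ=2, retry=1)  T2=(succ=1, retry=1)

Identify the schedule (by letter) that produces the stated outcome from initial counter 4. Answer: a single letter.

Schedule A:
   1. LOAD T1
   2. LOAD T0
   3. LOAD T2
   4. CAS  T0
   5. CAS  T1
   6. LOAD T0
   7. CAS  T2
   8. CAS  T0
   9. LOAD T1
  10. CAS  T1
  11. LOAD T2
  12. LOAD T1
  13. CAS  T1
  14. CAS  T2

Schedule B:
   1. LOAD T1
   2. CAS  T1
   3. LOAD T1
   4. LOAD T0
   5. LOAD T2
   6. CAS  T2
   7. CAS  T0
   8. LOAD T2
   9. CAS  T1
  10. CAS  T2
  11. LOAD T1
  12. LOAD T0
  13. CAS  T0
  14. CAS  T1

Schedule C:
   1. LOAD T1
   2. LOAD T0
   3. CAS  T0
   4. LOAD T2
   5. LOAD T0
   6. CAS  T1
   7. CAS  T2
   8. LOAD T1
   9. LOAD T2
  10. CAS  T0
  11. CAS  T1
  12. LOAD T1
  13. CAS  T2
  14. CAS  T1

Run C:
1. LOAD T1 → mem=4 r[T1]=4 [LOAD]
2. LOAD T0 → mem=4 r[T0]=4 [LOAD]
3. CAS T0 → mem=5 r[T0]=4 [OK]
4. LOAD T2 → mem=5 r[T2]=5 [LOAD]
5. LOAD T0 → mem=5 r[T0]=5 [LOAD]
6. CAS T1 → mem=5 r[T1]=4 [RETRY]
7. CAS T2 → mem=6 r[T2]=5 [OK]
8. LOAD T1 → mem=6 r[T1]=6 [LOAD]
9. LOAD T2 → mem=6 r[T2]=6 [LOAD]
10. CAS T0 → mem=6 r[T0]=5 [RETRY]
11. CAS T1 → mem=7 r[T1]=6 [OK]
12. LOAD T1 → mem=7 r[T1]=7 [LOAD]
13. CAS T2 → mem=7 r[T2]=6 [RETRY]
14. CAS T1 → mem=8 r[T1]=7 [OK]

C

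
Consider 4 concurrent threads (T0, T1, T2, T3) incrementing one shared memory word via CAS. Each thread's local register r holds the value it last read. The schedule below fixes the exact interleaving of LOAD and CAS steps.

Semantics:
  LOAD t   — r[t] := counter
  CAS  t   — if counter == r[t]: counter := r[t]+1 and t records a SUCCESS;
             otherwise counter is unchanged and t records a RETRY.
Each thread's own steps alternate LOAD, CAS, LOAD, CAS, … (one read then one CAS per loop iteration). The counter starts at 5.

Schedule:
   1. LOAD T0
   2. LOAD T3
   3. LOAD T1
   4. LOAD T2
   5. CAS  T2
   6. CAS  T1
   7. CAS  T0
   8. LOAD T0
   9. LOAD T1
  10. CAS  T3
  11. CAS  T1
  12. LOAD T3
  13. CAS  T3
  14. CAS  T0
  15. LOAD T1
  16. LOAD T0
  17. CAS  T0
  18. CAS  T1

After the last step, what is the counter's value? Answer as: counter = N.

counter = 9

T0 LOAD — after: cnt=5, r=5 — load
T3 LOAD — after: cnt=5, r=5 — load
T1 LOAD — after: cnt=5, r=5 — load
T2 LOAD — after: cnt=5, r=5 — load
T2 CAS — after: cnt=6, r=5 — ok
T1 CAS — after: cnt=6, r=5 — retry
T0 CAS — after: cnt=6, r=5 — retry
T0 LOAD — after: cnt=6, r=6 — load
T1 LOAD — after: cnt=6, r=6 — load
T3 CAS — after: cnt=6, r=5 — retry
T1 CAS — after: cnt=7, r=6 — ok
T3 LOAD — after: cnt=7, r=7 — load
T3 CAS — after: cnt=8, r=7 — ok
T0 CAS — after: cnt=8, r=6 — retry
T1 LOAD — after: cnt=8, r=8 — load
T0 LOAD — after: cnt=8, r=8 — load
T0 CAS — after: cnt=9, r=8 — ok
T1 CAS — after: cnt=9, r=8 — retry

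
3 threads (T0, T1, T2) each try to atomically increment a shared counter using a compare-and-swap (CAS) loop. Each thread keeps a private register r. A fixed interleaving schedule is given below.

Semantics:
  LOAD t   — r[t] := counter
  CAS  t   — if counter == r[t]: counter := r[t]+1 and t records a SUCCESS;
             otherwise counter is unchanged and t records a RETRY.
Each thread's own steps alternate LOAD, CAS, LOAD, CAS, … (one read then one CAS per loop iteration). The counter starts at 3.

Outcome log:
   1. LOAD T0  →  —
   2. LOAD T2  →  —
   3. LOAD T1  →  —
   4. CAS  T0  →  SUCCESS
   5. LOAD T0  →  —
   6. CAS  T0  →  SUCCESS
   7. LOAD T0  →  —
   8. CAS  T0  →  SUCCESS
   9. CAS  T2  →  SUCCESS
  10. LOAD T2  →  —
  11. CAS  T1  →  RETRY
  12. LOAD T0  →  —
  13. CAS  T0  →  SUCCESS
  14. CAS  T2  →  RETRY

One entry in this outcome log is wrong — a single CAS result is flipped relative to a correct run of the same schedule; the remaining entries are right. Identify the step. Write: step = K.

Reference trace:
[1] T0.load  rd  (counter 3, T0.r 3)
[2] T2.load  rd  (counter 3, T2.r 3)
[3] T1.load  rd  (counter 3, T1.r 3)
[4] T0.cas  hit  (counter 4, T0.r 3)
[5] T0.load  rd  (counter 4, T0.r 4)
[6] T0.cas  hit  (counter 5, T0.r 4)
[7] T0.load  rd  (counter 5, T0.r 5)
[8] T0.cas  hit  (counter 6, T0.r 5)
[9] T2.cas  miss  (counter 6, T2.r 3)
[10] T2.load  rd  (counter 6, T2.r 6)
[11] T1.cas  miss  (counter 6, T1.r 3)
[12] T0.load  rd  (counter 6, T0.r 6)
[13] T0.cas  hit  (counter 7, T0.r 6)
[14] T2.cas  miss  (counter 7, T2.r 6)
Log disagrees first at step 9.

step = 9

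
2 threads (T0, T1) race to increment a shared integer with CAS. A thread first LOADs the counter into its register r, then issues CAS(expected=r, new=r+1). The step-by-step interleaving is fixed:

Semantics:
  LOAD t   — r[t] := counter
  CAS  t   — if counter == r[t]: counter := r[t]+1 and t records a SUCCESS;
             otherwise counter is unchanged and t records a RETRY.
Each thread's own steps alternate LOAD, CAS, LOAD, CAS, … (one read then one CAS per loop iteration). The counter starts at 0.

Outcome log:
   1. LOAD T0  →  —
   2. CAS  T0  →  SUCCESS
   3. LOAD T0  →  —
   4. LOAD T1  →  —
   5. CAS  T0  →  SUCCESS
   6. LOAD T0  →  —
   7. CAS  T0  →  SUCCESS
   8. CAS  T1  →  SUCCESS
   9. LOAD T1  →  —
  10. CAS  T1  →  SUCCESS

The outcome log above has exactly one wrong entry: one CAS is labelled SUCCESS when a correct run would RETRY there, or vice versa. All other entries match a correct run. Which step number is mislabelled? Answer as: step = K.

Re-executing:
T0 LOAD — after: cnt=0, r=0 — load
T0 CAS — after: cnt=1, r=0 — ok
T0 LOAD — after: cnt=1, r=1 — load
T1 LOAD — after: cnt=1, r=1 — load
T0 CAS — after: cnt=2, r=1 — ok
T0 LOAD — after: cnt=2, r=2 — load
T0 CAS — after: cnt=3, r=2 — ok
T1 CAS — after: cnt=3, r=1 — retry
T1 LOAD — after: cnt=3, r=3 — load
T1 CAS — after: cnt=4, r=3 — ok
Log disagrees first at step 8.

step = 8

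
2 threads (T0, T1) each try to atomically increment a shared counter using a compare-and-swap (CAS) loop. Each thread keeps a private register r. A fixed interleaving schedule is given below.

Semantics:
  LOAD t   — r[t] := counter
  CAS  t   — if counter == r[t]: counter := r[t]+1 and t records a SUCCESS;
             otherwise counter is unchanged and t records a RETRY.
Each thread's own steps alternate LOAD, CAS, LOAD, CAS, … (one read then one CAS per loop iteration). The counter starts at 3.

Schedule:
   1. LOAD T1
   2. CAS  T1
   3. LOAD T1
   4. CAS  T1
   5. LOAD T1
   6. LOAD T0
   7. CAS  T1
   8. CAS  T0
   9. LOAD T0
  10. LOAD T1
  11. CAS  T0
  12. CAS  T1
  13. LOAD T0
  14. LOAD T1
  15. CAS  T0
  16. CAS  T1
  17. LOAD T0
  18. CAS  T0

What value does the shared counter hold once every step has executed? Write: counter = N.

1. LOAD T1 → mem=3 r[T1]=3 [LOAD]
2. CAS T1 → mem=4 r[T1]=3 [OK]
3. LOAD T1 → mem=4 r[T1]=4 [LOAD]
4. CAS T1 → mem=5 r[T1]=4 [OK]
5. LOAD T1 → mem=5 r[T1]=5 [LOAD]
6. LOAD T0 → mem=5 r[T0]=5 [LOAD]
7. CAS T1 → mem=6 r[T1]=5 [OK]
8. CAS T0 → mem=6 r[T0]=5 [RETRY]
9. LOAD T0 → mem=6 r[T0]=6 [LOAD]
10. LOAD T1 → mem=6 r[T1]=6 [LOAD]
11. CAS T0 → mem=7 r[T0]=6 [OK]
12. CAS T1 → mem=7 r[T1]=6 [RETRY]
13. LOAD T0 → mem=7 r[T0]=7 [LOAD]
14. LOAD T1 → mem=7 r[T1]=7 [LOAD]
15. CAS T0 → mem=8 r[T0]=7 [OK]
16. CAS T1 → mem=8 r[T1]=7 [RETRY]
17. LOAD T0 → mem=8 r[T0]=8 [LOAD]
18. CAS T0 → mem=9 r[T0]=8 [OK]

counter = 9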